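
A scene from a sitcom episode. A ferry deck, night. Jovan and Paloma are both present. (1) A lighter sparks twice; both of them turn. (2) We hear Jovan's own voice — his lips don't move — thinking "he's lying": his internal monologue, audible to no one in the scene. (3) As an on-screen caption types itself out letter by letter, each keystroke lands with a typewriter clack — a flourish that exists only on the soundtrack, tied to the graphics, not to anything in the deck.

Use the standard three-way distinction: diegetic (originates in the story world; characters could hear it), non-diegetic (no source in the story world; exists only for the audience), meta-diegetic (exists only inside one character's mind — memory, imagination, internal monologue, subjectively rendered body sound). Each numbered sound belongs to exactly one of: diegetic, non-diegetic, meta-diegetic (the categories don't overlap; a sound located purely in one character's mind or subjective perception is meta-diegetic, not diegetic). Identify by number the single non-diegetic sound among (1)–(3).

(1) an in-world source (a lighter); characters could hear it → diegetic.
(2) is meta-diegetic: Jovan's thought-voice: a private mental sound no other character can hear.
(3) is non-diegetic: the caption isn't part of the story world, so neither is the sound tied to it.
Only (3) is non-diegetic.

3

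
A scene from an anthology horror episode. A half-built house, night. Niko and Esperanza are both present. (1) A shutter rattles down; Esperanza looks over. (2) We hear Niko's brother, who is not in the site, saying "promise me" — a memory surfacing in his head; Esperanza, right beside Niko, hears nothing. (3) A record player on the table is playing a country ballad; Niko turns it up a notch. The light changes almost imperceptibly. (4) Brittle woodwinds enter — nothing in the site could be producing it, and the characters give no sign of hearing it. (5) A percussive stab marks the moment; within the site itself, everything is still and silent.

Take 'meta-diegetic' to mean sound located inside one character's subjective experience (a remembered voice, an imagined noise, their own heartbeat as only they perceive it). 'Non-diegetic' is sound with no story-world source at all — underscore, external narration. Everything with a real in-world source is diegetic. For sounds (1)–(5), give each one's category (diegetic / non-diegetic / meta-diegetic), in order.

diegetic, meta-diegetic, diegetic, non-diegetic, non-diegetic

Sound (1): an in-world source (a shutter); characters could hear it, so diegetic.
(2) a remembered line, private to Niko — not present in the room, not audible to Esperanza → meta-diegetic.
(3) the music comes from an on-screen device that Niko responds to → diegetic.
(4) is non-diegetic: nothing in the site produces it and the characters don't hear it — pure soundtrack.
(5) is non-diegetic: an editorial stinger — it belongs to the cut, not the story world.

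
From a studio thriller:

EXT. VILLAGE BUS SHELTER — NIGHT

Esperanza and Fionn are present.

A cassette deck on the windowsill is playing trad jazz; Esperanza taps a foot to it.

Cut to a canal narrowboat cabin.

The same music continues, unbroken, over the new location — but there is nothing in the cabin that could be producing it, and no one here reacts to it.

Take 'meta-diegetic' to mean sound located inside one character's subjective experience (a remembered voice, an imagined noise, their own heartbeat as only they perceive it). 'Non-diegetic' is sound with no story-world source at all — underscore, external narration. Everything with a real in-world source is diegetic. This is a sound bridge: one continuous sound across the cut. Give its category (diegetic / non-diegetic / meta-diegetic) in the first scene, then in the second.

Scene one: a cassette deck is an on-screen source and Esperanza reacts to it → diegetic.
Scene two: there is no source in the cabin and no one hears it — it's now underscore → non-diegetic.

diegetic, non-diegetic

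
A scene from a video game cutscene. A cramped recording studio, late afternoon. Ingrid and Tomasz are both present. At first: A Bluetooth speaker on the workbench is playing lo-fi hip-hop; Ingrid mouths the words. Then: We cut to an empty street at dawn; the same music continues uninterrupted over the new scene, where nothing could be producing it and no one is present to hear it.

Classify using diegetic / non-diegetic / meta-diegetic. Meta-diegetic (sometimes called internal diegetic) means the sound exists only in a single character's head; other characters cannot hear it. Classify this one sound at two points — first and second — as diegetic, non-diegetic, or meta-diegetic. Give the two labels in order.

First: a Bluetooth speaker is a real in-scene source and Ingrid reacts to it → diegetic.
Second: there is no longer any in-world source and no one can hear it — it has become underscore → non-diegetic.

diegetic, non-diegetic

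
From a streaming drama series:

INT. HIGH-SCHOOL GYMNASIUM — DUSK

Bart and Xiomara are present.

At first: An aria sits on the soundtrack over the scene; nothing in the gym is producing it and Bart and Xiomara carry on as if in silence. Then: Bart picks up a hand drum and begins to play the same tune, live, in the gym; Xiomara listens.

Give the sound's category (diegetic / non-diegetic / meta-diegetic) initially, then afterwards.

Initially: no in-world source exists and no character can hear it — underscore → non-diegetic.
Afterwards: a hand drum is now a real source in the story world and the characters hear it → diegetic.

non-diegetic, diegetic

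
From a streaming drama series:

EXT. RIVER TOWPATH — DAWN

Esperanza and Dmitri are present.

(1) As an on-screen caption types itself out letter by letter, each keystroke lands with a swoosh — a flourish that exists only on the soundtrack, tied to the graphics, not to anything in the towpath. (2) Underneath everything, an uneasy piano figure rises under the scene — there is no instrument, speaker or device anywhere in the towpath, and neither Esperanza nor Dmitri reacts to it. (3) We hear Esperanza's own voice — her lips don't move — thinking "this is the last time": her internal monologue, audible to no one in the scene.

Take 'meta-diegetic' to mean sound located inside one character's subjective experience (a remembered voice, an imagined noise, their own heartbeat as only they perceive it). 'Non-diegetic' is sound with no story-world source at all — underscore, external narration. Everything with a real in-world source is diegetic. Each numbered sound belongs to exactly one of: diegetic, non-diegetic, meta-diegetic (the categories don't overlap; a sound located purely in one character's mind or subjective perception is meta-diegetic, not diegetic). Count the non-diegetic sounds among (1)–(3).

2

(1) is non-diegetic: it accompanies on-screen graphics, not anything inside the story world.
(2) score with no on-screen or off-screen source; it exists for the audience alone → non-diegetic.
Sound (3): Esperanza's thought-voice: a private mental sound no other character can hear, so meta-diegetic.
Non-diegetic: (1), (2) — that's 2.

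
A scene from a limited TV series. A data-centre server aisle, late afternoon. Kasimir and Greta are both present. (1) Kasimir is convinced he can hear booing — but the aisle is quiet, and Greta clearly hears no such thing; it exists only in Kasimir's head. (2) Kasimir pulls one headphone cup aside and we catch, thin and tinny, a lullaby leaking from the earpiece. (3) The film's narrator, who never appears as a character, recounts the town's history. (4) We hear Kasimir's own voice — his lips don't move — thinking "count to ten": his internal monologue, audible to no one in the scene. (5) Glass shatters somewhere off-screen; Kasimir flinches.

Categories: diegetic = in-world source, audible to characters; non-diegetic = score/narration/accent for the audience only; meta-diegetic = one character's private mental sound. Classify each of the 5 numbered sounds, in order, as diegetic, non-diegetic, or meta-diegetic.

meta-diegetic, diegetic, non-diegetic, meta-diegetic, diegetic

Sound (1): subjective to Kasimir: the aisle is silent and Greta hears nothing, so meta-diegetic.
(2) is diegetic: the headphones are an on-screen source.
(3) external voice-over — not a character, not heard by anyone in the scene → non-diegetic.
(4) is meta-diegetic: internal monologue — inside Kasimir's mind, not spoken into the scene.
(5) glass is a real object/event in the scene's world → diegetic.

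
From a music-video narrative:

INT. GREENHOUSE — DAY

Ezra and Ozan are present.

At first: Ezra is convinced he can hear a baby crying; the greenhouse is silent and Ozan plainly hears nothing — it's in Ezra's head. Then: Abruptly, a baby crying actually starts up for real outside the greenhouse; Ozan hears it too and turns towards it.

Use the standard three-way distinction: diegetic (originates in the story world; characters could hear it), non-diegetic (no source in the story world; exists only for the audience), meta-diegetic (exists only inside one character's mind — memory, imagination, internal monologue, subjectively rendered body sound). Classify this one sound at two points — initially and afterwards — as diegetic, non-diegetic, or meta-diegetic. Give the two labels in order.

meta-diegetic, diegetic

Initially: only Ezra 'hears' it — imagined, in his mind → meta-diegetic.
Afterwards: now there's a real external source and Ozan hears it too — in the story world → diegetic.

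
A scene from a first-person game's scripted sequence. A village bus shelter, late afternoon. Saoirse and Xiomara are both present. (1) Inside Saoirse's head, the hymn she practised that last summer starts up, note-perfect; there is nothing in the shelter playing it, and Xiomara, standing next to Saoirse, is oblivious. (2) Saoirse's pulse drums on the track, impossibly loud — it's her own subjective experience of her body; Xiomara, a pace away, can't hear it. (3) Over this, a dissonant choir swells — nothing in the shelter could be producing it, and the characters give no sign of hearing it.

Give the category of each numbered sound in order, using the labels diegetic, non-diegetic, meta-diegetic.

(1) remembered music, private to Saoirse — Xiomara is oblivious because it isn't in the room → meta-diegetic.
(2) a subjective body sound — Saoirse's private perception, inaudible to Xiomara → meta-diegetic.
(3) is non-diegetic: nothing in the shelter produces it and the characters don't hear it — pure soundtrack.

meta-diegetic, meta-diegetic, non-diegetic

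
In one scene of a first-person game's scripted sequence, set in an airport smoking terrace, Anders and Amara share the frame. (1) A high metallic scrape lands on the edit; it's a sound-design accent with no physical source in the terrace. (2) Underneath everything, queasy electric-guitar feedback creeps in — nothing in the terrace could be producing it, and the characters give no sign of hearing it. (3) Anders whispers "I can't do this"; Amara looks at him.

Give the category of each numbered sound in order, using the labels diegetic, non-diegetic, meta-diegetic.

(1) it's a sound-design accent with no in-world source; no one in the scene can hear it → non-diegetic.
(2) is non-diegetic: nothing in the terrace produces it and the characters don't hear it — pure soundtrack.
(3) is diegetic: Anders is a character speaking aloud in the scene.

non-diegetic, non-diegetic, diegetic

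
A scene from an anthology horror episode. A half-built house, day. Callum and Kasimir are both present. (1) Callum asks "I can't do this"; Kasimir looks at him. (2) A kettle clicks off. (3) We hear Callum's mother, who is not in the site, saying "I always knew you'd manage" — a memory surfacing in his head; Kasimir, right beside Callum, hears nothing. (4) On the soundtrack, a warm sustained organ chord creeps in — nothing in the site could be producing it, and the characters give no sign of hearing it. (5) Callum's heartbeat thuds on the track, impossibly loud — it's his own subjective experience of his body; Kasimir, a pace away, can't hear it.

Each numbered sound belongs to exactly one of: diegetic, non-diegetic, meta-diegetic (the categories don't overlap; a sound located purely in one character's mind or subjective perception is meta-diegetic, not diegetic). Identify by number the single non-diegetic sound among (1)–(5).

(1) Callum is a character speaking aloud in the scene → diegetic.
Sound (2): an in-world source (a kettle); characters could hear it, so diegetic.
(3) the voice is a memory playing only inside Callum's mind; Kasimir can't hear it → meta-diegetic.
(4) is non-diegetic: score with no on-screen or off-screen source; it exists for the audience alone.
(5) is meta-diegetic: it's Callum's internal bodily sensation rendered as sound; only Callum 'hears' it.
Only (4) is non-diegetic.

4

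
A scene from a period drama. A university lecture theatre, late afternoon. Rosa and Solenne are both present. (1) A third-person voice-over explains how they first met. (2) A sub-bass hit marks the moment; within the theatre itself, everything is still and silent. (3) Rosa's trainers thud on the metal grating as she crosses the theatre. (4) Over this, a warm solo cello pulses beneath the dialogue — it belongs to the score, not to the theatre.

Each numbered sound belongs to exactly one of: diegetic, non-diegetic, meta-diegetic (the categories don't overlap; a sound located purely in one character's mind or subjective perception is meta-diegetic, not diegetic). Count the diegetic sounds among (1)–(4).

1

(1) is non-diegetic: external voice-over — not a character, not heard by anyone in the scene.
Sound (2): nothing in the scene produces it; it's an accent added for the audience, so non-diegetic.
(3) is diegetic: Rosa's footsteps are produced in the story world.
Sound (4): score with no on-screen or off-screen source; it exists for the audience alone, so non-diegetic.
Diegetic: (3) — that's 1.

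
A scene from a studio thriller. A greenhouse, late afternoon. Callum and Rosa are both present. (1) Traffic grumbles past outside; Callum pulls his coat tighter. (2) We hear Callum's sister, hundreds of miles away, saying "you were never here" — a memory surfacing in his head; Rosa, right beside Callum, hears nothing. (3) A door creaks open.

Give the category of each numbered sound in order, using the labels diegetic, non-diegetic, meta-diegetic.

(1) is diegetic: ambient/room sound belonging to the story's physical space.
(2) is meta-diegetic: a remembered line, private to Callum — not present in the room, not audible to Rosa.
(3) is diegetic: the sound comes from a door physically present in the location.

diegetic, meta-diegetic, diegetic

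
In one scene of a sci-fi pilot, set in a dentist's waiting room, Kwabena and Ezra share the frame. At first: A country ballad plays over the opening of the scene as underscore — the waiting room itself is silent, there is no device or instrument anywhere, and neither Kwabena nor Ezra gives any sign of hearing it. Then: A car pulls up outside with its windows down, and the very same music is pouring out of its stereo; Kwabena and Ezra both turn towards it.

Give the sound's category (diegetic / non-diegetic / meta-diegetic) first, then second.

non-diegetic, diegetic

First: no in-world source exists and no character can hear it — underscore → non-diegetic.
Second: the car stereo is now a real source in the story world and the characters hear it → diegetic.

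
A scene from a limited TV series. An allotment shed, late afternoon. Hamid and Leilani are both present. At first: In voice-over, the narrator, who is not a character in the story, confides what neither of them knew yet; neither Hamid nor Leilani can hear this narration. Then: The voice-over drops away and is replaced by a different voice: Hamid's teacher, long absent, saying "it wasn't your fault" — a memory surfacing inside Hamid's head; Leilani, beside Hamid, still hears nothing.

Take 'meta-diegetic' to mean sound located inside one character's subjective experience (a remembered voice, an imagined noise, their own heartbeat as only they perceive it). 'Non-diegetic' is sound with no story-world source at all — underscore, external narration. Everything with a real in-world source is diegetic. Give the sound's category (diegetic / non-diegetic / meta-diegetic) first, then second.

First: the external narrator addresses only the audience — outside the story world → non-diegetic.
Second: the replacement voice is a memory inside Hamid's mind specifically → meta-diegetic.

non-diegetic, meta-diegetic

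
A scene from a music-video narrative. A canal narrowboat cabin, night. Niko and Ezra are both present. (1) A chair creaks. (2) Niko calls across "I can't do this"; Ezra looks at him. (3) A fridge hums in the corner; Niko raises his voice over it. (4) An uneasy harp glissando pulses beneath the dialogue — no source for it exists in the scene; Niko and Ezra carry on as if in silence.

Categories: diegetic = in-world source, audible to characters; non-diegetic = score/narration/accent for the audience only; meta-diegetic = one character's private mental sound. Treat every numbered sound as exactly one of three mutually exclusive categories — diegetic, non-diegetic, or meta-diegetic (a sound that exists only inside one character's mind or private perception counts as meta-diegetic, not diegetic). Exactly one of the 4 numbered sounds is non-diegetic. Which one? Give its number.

4

(1) is diegetic: the sound comes from a chair physically present in the location.
(2) is diegetic: Niko is a character speaking aloud in the scene.
Sound (3): it's the actual ambient sound of the location, so diegetic.
(4) nothing in the cabin produces it and the characters don't hear it — pure soundtrack → non-diegetic.
Only (4) is non-diegetic.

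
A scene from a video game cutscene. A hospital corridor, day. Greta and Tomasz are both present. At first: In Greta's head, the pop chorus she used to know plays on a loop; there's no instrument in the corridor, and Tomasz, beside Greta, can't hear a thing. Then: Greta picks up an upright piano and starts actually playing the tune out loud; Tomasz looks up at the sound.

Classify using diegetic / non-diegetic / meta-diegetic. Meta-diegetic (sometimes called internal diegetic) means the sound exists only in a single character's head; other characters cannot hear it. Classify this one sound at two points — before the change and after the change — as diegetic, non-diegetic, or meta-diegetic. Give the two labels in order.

meta-diegetic, diegetic

Before the change: the tune exists only as Greta's private memory; Tomasz can't hear it → meta-diegetic.
After the change: Greta is now producing it live on an upright piano, in the room, and Tomasz hears it → diegetic.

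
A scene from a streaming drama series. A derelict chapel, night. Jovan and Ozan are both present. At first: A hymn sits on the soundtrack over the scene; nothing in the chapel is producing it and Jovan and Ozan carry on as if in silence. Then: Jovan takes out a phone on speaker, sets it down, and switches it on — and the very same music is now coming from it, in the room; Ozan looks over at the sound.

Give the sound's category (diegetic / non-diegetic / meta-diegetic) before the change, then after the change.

Before the change: no in-world source exists and no character can hear it — underscore → non-diegetic.
After the change: a phone on speaker is now a real source in the story world and the characters hear it → diegetic.

non-diegetic, diegetic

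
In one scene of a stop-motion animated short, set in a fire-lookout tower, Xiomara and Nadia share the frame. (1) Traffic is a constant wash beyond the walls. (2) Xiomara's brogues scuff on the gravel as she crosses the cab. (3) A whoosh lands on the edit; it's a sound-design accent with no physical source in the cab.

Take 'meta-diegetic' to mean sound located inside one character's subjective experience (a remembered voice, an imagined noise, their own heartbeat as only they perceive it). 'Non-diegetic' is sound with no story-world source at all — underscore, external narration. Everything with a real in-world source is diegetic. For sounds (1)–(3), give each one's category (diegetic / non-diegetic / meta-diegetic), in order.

diegetic, diegetic, non-diegetic

(1) is diegetic: ambient/room sound belonging to the story's physical space.
(2) it's the physical sound of Xiomara moving in the space → diegetic.
Sound (3): nothing in the scene produces it; it's an accent added for the audience, so non-diegetic.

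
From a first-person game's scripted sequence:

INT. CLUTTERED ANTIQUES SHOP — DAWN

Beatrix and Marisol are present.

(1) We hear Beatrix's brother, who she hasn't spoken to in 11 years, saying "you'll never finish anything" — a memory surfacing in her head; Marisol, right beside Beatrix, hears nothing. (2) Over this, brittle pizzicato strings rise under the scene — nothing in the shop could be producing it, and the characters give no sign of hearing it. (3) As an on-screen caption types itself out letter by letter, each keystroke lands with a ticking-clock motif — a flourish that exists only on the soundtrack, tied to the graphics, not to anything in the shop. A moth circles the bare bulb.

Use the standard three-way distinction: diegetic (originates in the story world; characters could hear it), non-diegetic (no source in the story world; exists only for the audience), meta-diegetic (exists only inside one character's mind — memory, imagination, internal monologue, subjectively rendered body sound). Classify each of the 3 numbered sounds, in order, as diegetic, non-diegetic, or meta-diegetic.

(1) the voice is a memory playing only inside Beatrix's mind; Marisol can't hear it → meta-diegetic.
(2) score with no on-screen or off-screen source; it exists for the audience alone → non-diegetic.
(3) is non-diegetic: it accompanies on-screen graphics, not anything inside the story world.

meta-diegetic, non-diegetic, non-diegetic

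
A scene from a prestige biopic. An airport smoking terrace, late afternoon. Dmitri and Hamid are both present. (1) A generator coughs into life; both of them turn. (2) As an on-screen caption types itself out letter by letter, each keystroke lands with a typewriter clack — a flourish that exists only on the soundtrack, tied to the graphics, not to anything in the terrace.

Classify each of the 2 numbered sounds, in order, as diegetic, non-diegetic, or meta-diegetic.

diegetic, non-diegetic

(1) the sound comes from a generator physically present in the location → diegetic.
(2) is non-diegetic: the caption isn't part of the story world, so neither is the sound tied to it.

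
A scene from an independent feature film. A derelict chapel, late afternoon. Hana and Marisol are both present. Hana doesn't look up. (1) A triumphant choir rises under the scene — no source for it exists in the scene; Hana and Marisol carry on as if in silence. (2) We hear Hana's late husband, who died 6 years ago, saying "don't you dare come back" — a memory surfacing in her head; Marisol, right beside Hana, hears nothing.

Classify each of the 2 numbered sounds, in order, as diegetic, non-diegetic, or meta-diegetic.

Sound (1): nothing in the chapel produces it and the characters don't hear it — pure soundtrack, so non-diegetic.
Sound (2): the voice is a memory playing only inside Hana's mind; Marisol can't hear it, so meta-diegetic.

non-diegetic, meta-diegetic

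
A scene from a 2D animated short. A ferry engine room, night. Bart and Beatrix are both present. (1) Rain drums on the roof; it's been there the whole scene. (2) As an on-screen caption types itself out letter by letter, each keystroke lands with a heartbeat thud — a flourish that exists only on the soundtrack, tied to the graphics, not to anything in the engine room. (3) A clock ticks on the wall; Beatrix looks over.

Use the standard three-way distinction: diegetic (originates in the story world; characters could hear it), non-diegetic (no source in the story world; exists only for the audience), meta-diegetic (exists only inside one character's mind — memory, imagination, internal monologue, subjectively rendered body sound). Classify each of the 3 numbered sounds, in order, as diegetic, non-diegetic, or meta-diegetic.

diegetic, non-diegetic, diegetic

(1) is diegetic: it's the actual ambient sound of the location.
(2) sound married to a title/caption — outside the diegesis by definition → non-diegetic.
(3) a clock is a real object/event in the scene's world → diegetic.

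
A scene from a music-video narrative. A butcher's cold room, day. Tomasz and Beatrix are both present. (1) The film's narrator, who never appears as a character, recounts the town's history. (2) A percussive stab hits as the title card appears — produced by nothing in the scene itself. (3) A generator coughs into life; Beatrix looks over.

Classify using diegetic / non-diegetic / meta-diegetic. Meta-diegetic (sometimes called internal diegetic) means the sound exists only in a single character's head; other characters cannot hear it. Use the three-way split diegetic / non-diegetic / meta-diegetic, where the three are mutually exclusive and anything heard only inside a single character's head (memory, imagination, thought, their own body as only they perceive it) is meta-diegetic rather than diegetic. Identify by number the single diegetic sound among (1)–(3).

Sound (1): external voice-over — not a character, not heard by anyone in the scene, so non-diegetic.
(2) is non-diegetic: it's a sound-design accent with no in-world source; no one in the scene can hear it.
(3) a generator is a real object/event in the scene's world → diegetic.
Only (3) is diegetic.

3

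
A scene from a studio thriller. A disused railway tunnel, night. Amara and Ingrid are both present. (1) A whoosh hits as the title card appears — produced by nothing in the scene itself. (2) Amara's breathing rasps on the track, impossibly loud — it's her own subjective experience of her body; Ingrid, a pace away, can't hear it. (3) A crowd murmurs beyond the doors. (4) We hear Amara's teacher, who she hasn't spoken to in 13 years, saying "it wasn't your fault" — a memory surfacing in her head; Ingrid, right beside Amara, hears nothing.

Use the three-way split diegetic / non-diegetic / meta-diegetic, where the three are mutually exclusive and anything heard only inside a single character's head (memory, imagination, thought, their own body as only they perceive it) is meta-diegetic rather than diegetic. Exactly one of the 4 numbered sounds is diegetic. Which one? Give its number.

(1) is non-diegetic: it's a sound-design accent with no in-world source; no one in the scene can hear it.
Sound (2): point-of-audition from inside Amara's body; not a sound in the room, so meta-diegetic.
(3) is diegetic: it's the actual ambient sound of the location.
(4) a remembered line, private to Amara — not present in the room, not audible to Ingrid → meta-diegetic.
Only (3) is diegetic.

3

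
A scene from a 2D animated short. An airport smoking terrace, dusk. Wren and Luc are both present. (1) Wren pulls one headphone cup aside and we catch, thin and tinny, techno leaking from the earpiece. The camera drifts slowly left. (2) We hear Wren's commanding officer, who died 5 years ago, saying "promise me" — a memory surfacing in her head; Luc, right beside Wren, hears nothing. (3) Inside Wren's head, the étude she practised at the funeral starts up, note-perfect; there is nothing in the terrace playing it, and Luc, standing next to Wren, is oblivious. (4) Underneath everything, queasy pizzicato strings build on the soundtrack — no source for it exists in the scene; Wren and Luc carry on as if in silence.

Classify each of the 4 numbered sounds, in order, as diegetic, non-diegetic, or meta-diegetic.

diegetic, meta-diegetic, meta-diegetic, non-diegetic

(1) it's leaking from a physical pair of headphones in the scene → diegetic.
(2) is meta-diegetic: the voice is a memory playing only inside Wren's mind; Luc can't hear it.
(3) is meta-diegetic: the music is a memory playing inside Wren's mind alone; no real-world source, Luc can't hear it.
(4) is non-diegetic: nothing in the terrace produces it and the characters don't hear it — pure soundtrack.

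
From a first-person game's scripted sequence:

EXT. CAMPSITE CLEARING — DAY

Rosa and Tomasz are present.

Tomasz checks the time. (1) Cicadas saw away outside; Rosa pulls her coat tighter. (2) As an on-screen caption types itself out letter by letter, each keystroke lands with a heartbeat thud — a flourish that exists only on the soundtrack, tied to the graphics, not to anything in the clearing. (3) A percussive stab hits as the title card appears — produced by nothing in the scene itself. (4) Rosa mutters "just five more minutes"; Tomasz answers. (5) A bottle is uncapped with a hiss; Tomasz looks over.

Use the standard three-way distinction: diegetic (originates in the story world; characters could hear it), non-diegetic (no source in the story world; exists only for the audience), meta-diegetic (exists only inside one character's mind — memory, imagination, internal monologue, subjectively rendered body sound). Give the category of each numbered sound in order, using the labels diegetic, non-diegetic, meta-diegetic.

diegetic, non-diegetic, non-diegetic, diegetic, diegetic

Sound (1): ambient/room sound belonging to the story's physical space, so diegetic.
Sound (2): the caption isn't part of the story world, so neither is the sound tied to it, so non-diegetic.
Sound (3): an editorial stinger — it belongs to the cut, not the story world, so non-diegetic.
Sound (4): Rosa is a character speaking aloud in the scene, so diegetic.
Sound (5): a bottle is a real object/event in the scene's world, so diegetic.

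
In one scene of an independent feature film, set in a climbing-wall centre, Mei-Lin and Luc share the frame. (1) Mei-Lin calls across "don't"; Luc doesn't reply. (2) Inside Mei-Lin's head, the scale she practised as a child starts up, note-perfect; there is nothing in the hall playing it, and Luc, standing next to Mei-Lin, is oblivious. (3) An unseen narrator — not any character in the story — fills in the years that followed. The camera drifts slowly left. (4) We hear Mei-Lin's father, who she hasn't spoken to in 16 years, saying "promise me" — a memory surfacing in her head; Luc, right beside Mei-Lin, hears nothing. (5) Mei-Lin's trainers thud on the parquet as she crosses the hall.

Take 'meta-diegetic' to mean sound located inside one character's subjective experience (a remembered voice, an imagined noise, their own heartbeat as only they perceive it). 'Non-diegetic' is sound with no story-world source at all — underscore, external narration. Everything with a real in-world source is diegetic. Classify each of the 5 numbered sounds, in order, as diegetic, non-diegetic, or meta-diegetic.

diegetic, meta-diegetic, non-diegetic, meta-diegetic, diegetic

Sound (1): Mei-Lin is a character speaking aloud in the scene, so diegetic.
(2) is meta-diegetic: it lives in Mei-Lin's subjectivity, not in the hall.
(3) is non-diegetic: commentary laid over the scene from outside the fiction.
Sound (4): it's Mei-Lin's recollection rendered as sound; the other character can't hear it, so meta-diegetic.
(5) is diegetic: Mei-Lin's footsteps are produced in the story world.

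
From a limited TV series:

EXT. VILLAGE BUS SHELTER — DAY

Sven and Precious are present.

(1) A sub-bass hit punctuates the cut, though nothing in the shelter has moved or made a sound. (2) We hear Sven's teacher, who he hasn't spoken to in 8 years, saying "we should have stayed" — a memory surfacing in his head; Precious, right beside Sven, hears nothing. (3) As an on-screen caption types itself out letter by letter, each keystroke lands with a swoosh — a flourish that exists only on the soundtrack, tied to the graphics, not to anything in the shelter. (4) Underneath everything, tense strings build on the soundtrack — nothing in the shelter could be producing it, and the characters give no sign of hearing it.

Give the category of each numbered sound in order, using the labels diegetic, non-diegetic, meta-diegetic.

(1) nothing in the scene produces it; it's an accent added for the audience → non-diegetic.
Sound (2): a remembered line, private to Sven — not present in the room, not audible to Precious, so meta-diegetic.
Sound (3): it accompanies on-screen graphics, not anything inside the story world, so non-diegetic.
Sound (4): it has no source in the story world and no character can hear it — it's underscore, so non-diegetic.

non-diegetic, meta-diegetic, non-diegetic, non-diegetic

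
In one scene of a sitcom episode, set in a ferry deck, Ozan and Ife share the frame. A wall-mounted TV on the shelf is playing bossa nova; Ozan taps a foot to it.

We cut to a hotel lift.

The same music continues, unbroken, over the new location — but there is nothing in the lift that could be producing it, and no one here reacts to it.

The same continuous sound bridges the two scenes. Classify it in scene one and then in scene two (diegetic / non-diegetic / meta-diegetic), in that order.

diegetic, non-diegetic

Scene one: a wall-mounted TV is an on-screen source and Ozan reacts to it → diegetic.
Scene two: there is no source in the lift and no one hears it — it's now underscore → non-diegetic.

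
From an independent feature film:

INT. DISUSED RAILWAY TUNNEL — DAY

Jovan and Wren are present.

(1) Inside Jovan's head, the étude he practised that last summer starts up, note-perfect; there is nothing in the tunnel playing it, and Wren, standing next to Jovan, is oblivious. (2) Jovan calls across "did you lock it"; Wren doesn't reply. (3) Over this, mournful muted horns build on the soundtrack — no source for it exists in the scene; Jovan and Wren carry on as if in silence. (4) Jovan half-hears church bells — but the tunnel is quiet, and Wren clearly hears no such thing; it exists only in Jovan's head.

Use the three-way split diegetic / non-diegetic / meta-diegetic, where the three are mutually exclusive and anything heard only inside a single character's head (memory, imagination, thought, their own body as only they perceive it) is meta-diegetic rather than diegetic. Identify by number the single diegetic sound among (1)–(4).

Sound (1): remembered music, private to Jovan — Wren is oblivious because it isn't in the room, so meta-diegetic.
Sound (2): on-screen dialogue — Jovan speaks and Wren is there to hear, so diegetic.
(3) is non-diegetic: nothing in the tunnel produces it and the characters don't hear it — pure soundtrack.
(4) is meta-diegetic: Jovan alone 'hears' it — an imagined sound, not present in the space.
Only (2) is diegetic.

2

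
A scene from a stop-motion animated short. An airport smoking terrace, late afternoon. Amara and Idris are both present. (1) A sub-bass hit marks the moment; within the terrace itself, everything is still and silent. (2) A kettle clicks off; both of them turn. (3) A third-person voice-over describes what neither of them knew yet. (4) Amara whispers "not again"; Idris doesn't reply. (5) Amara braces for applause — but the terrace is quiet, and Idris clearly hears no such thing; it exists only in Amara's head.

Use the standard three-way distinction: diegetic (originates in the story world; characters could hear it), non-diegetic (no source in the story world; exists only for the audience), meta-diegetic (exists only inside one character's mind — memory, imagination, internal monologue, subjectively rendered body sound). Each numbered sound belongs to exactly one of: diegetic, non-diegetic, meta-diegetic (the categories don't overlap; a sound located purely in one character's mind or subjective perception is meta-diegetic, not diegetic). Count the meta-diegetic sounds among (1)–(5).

1

Sound (1): nothing in the scene produces it; it's an accent added for the audience, so non-diegetic.
Sound (2): a kettle is a real object/event in the scene's world, so diegetic.
(3) is non-diegetic: external voice-over — not a character, not heard by anyone in the scene.
(4) Amara is a character speaking aloud in the scene → diegetic.
Sound (5): the sound is imagined by Amara; nothing in the story world is producing it and Idris can't hear it, so meta-diegetic.
Meta-diegetic: (5) — that's 1.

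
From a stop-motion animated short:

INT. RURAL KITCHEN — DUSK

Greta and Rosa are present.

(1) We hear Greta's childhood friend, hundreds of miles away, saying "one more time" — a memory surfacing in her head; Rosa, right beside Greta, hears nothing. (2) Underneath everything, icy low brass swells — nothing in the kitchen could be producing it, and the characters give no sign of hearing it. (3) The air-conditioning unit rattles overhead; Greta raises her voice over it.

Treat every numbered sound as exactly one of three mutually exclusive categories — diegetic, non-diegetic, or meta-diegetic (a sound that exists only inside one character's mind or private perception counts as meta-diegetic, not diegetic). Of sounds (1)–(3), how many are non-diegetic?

(1) is meta-diegetic: a remembered line, private to Greta — not present in the room, not audible to Rosa.
Sound (2): nothing in the kitchen produces it and the characters don't hear it — pure soundtrack, so non-diegetic.
(3) ambient/room sound belonging to the story's physical space → diegetic.
So 1 of the 3 is non-diegetic: (2).

1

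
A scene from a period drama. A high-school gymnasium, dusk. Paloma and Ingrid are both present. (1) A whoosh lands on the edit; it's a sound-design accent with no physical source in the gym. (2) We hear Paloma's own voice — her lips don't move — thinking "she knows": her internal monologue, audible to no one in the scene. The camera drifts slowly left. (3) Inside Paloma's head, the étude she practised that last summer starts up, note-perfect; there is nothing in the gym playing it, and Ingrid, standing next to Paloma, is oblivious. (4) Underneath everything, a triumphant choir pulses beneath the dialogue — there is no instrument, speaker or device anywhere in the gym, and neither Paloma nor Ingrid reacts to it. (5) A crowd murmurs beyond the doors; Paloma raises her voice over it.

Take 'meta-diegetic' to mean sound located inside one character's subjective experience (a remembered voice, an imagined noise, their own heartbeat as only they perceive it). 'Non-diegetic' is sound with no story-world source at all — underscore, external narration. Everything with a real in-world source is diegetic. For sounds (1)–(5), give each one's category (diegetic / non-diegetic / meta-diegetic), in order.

non-diegetic, meta-diegetic, meta-diegetic, non-diegetic, diegetic

(1) nothing in the scene produces it; it's an accent added for the audience → non-diegetic.
Sound (2): Paloma's thought-voice: a private mental sound no other character can hear, so meta-diegetic.
Sound (3): the music is a memory playing inside Paloma's mind alone; no real-world source, Ingrid can't hear it, so meta-diegetic.
Sound (4): it has no source in the story world and no character can hear it — it's underscore, so non-diegetic.
(5) a crowd is part of the location's real environment → diegetic.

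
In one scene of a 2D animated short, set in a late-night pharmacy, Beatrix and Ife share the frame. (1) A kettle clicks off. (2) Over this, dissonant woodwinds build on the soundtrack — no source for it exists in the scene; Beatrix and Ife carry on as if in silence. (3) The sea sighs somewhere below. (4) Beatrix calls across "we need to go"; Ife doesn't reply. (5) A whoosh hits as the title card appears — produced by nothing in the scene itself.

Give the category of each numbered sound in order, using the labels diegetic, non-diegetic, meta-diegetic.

diegetic, non-diegetic, diegetic, diegetic, non-diegetic

Sound (1): an in-world source (a kettle); characters could hear it, so diegetic.
Sound (2): nothing in the pharmacy produces it and the characters don't hear it — pure soundtrack, so non-diegetic.
(3) the sea is part of the location's real environment → diegetic.
Sound (4): on-screen dialogue — Beatrix speaks and Ife is there to hear, so diegetic.
Sound (5): nothing in the scene produces it; it's an accent added for the audience, so non-diegetic.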